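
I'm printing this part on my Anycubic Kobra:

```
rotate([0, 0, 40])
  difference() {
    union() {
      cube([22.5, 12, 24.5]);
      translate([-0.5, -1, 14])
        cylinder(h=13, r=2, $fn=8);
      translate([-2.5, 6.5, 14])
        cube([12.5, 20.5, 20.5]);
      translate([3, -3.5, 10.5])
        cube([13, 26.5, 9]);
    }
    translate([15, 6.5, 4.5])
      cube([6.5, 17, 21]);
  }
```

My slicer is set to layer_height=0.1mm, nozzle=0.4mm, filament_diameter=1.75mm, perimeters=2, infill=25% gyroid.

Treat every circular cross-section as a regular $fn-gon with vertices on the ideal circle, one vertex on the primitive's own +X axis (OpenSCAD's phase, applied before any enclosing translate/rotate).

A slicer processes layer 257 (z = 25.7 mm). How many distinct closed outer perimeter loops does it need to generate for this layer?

At z = 25.7 mm: the cube is not intersected at this z (z outside [0, 24.5]); the cylinder at (-0.5, -1): section is a regular 8-gon, circumradius r=2; the cube at (-2.5, 6.5) (footprint 12.5×20.5) is included at this height; the cube at (3, -3.5) is not intersected at this z (z outside [10.5, 19.5]); Combining (union): the 2 present regions are separate (no shared area or edge), so areas and boundary lengths simply add and each stays a separate island — 2 connected regions; the cube at (15, 6.5) does not reach this height (z outside [4.5, 25.5]); Subtracting the remaining from the first: none of the subtracted shapes is present at this height, so that combined region is unchanged — 2 connected regions; (rotated 40° about Z; rotation is an isometry so areas/perimeters/island counts are preserved). The result has 2 disconnected regions.

2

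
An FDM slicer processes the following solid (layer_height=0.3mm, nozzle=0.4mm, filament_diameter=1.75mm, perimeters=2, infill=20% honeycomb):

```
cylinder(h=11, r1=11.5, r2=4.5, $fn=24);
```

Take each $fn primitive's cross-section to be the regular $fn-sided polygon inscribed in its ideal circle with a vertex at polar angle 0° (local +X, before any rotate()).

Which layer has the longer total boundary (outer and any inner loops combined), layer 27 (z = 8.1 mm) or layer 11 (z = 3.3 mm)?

Layer 27 (z = 8.1): the cone contributes a regular 24-gon of circumradius 6.345 (interpolated between r1=11.5 and r2=4.5 at t=0.736) (perimeter = 2·24·6.345·sin(180°/24) = 39.76 mm). So its perimeter = 39.76 mm. Layer 11 (z = 3.3): the cone (r1=11.5→r2=4.5) has section circumradius 9.400 here — a regular 24-gon (perimeter = 2·24·9.400·sin(180°/24) = 58.89 mm). So its perimeter = 58.89 mm. Layer 11 is larger (58.89 vs 39.76 mm).

layer 11 (z = 3.3 mm)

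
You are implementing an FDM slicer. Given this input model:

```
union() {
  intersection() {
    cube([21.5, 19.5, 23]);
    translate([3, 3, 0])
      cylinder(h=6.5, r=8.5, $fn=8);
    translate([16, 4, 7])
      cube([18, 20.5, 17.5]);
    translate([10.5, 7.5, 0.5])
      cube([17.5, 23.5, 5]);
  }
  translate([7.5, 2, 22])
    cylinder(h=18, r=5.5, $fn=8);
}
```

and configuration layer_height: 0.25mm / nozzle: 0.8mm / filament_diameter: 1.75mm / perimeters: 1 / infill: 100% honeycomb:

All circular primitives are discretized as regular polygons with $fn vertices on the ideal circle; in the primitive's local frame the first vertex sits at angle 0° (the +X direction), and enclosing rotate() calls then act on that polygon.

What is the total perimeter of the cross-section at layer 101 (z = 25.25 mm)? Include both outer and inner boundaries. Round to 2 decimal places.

At z = 25.25 mm: the cube does not reach this height (z outside [0, 23]); the cylinder at (3, 3) does not reach this height (z outside [0, 6.5]); the cube at (16, 4) is not intersected at this z (z outside [7, 24.5]); the cube at (10.5, 7.5) is absent (z outside [0.5, 5.5]); Taking the intersection: at least one operand is absent at this height, so nothing remains; the r=5.5 cylinder at (7.5, 2) gives a regular 8-gon of circumradius 5.5 (constant along its height) (perimeter = 2·8·5.500·sin(180°/8) = 33.68 mm); Combining (union): only the r=5.5 cylinder at (7.5, 2) is present, so the union is just that shape — boundary = 33.68 mm. Overall, the cross-section is a single solid region. Total boundary length (outer) = 33.68 mm.

33.68 mm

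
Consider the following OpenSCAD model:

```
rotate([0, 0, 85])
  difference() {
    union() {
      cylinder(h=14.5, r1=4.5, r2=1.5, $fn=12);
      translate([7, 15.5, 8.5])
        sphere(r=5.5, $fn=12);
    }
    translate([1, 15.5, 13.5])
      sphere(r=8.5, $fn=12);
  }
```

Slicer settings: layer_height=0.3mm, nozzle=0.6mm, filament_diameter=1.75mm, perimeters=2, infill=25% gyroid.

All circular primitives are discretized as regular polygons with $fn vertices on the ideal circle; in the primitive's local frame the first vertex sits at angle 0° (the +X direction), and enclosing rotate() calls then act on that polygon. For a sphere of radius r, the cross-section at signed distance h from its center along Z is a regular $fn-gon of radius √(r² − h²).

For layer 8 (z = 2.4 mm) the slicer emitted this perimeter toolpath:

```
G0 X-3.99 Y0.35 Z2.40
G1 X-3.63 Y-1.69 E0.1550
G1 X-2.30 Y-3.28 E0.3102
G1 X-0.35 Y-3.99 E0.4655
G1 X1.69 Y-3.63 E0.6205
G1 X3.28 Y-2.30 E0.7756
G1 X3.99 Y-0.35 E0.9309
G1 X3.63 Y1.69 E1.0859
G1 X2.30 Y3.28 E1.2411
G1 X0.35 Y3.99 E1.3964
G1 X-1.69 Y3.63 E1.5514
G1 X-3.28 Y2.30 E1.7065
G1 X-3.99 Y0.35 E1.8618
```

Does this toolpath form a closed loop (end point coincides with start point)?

yes

Start point (G0): (-3.99, 0.35). End point (last G1): the path returns to the start — closed.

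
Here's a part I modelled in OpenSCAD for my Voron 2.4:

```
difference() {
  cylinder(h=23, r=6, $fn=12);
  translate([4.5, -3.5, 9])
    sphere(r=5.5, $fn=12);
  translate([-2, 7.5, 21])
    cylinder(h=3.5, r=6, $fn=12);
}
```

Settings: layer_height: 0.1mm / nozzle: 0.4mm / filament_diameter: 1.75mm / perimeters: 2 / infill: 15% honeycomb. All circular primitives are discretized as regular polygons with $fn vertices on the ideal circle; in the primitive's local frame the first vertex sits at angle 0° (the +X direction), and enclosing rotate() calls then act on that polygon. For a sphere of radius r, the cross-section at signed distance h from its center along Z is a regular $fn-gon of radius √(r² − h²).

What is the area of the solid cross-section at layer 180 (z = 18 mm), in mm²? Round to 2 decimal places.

At z = 18 mm: the r=6 cylinder gives a regular 12-gon of circumradius 6 (constant along its height) (area = (12/2)·6.000²·sin(360°/12) = 108.00 mm²); the sphere at (4.5, -3.5) is not intersected at this z (|z−center|=9.000 > r=5.5); the cylinder at (-2, 7.5) is not intersected at this z (z outside [21, 24.5]); Subtracting the remaining from the first: none of the subtracted shapes is present at this height, so the r=6 cylinder is unchanged — area = 108.00 mm². Overall, the cross-section is a single solid region. Net area = 108.00 mm².

108.00 mm²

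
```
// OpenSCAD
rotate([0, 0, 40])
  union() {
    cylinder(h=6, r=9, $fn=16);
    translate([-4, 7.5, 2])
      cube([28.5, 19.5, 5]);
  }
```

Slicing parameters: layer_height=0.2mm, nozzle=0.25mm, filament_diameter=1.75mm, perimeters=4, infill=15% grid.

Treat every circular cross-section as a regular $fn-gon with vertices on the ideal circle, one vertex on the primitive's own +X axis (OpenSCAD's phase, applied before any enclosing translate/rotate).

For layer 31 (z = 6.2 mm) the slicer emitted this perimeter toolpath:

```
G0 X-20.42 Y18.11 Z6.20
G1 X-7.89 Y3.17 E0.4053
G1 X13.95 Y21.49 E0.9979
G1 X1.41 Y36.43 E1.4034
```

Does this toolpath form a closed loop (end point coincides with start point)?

Start point (G0): (-20.42, 18.11). End point (last G1): the path does not return to the start — open.

no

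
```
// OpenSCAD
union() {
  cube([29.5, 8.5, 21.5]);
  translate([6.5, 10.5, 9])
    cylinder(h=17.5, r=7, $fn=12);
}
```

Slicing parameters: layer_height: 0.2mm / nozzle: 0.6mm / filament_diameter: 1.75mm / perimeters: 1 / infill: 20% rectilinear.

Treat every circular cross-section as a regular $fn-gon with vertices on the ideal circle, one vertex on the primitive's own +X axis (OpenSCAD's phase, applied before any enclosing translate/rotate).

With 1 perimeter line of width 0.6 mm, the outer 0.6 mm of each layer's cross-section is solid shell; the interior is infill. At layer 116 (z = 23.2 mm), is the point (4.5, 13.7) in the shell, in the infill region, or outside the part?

infill

At z = 23.2 mm: the cube does not reach this height (z outside [0, 21.5]); the r=7 cylinder at (6.5, 10.5) gives a regular 12-gon of circumradius 7 (constant along its height); Merging all regions: only the r=7 cylinder at (6.5, 10.5) is present, so the union is just that shape — 1 connected region. Overall, the cross-section is a single solid region. The nearest boundary edge runs (3.00, 16.56)→(0.44, 14.00); distance from the point to it = 3.08 mm. The point is inside the cross-section and 3.08 mm from the nearest boundary — more than the 0.6 mm shell width (1 × 0.6), so it's in the infill interior.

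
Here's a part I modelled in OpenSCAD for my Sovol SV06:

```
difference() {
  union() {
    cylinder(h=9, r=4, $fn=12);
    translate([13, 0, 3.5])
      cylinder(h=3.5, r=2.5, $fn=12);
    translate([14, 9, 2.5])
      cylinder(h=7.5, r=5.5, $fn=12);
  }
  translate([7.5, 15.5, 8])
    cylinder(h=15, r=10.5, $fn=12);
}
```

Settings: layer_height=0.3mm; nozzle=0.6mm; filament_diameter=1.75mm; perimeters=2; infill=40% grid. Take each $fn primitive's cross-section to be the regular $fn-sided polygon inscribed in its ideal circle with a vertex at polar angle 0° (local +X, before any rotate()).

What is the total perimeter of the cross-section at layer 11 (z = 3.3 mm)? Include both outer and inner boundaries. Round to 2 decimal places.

At z = 3.3 mm: the cylinder: section is a regular 12-gon, circumradius r=4 (perimeter = 2·12·4.000·sin(180°/12) = 24.85 mm); the cylinder at (13, 0) is absent (z outside [3.5, 7]); the r=5.5 cylinder at (14, 9) contributes a regular 12-gon of circumradius 5.5 (perimeter = 2·12·5.500·sin(180°/12) = 34.16 mm); Combining (union): the 2 present regions are separate (no shared area or edge), so areas and boundary lengths simply add and each stays a separate island — boundary = 59.01 mm; the cylinder at (7.5, 15.5) is absent (z outside [8, 23]); Subtracting the remaining from the first: none of the subtracted shapes is present at this height, so that combined region is unchanged — boundary = 59.01 mm. Overall, the cross-section has 2 separate islands. Total boundary length (outer) = 59.01 mm.

59.01 mm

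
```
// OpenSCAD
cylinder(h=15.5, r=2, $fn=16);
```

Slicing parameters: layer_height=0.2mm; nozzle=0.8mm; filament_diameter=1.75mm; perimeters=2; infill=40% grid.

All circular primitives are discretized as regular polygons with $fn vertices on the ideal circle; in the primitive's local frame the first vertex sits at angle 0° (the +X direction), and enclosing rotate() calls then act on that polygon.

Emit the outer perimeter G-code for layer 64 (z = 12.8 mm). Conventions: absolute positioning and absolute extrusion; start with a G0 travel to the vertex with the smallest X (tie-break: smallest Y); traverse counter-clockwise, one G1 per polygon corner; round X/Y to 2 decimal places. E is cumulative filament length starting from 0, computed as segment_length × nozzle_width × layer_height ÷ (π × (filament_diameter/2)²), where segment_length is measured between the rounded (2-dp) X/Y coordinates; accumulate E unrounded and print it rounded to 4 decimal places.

At z = 12.8 mm: the r=2 cylinder gives a regular 16-gon of circumradius 2 (constant along its height). The outline is a single polygon with 16 vertices. Extrusion per mm of travel: 0.8 × 0.2 / (π × 0.875²) = 0.066520. Accumulating E over each segment gives final E = 0.8308.

G0 X-2.00 Y0.00 Z12.80
G1 X-1.85 Y-0.77 E0.0522
G1 X-1.41 Y-1.41 E0.1038
G1 X-0.77 Y-1.85 E0.1555
G1 X0.00 Y-2.00 E0.2077
G1 X0.77 Y-1.85 E0.2599
G1 X1.41 Y-1.41 E0.3115
G1 X1.85 Y-0.77 E0.3632
G1 X2.00 Y0.00 E0.4154
G1 X1.85 Y0.77 E0.4676
G1 X1.41 Y1.41 E0.5192
G1 X0.77 Y1.85 E0.5709
G1 X0.00 Y2.00 E0.6231
G1 X-0.77 Y1.85 E0.6753
G1 X-1.41 Y1.41 E0.7269
G1 X-1.85 Y0.77 E0.7786
G1 X-2.00 Y0.00 E0.8308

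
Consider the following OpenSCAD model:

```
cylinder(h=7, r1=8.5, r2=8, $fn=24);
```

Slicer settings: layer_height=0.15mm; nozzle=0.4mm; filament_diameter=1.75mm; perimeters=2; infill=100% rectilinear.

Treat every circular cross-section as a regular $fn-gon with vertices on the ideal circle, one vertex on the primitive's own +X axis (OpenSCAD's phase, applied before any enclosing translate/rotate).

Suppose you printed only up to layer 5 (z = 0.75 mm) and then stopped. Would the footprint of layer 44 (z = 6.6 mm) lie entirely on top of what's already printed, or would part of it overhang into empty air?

entirely on top

Compare the two slices. At z = 0.75: the cone (r1=8.5→r2=8) has section circumradius 8.446 here — a regular 24-gon (area = (24/2)·8.446²·sin(360°/24) = 221.58 mm²). At z = 6.6: the cone (r1=8.5→r2=8) has section circumradius 8.029 here — a regular 24-gon (area = (24/2)·8.029²·sin(360°/24) = 200.20 mm²). Checking containment: the cross-section at z = 6.6 is a subset of the cross-section at z = 0.75.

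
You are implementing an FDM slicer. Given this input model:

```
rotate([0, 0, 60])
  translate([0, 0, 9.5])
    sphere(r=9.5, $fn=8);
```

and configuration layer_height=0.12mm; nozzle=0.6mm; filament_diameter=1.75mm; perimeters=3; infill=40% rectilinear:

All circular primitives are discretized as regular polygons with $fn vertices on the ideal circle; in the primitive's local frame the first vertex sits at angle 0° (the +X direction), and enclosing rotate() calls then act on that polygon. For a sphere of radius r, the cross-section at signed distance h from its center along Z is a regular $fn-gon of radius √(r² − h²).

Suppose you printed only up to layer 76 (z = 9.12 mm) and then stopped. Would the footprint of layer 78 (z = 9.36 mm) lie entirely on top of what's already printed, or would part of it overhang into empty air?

entirely on top

Compare the two slices. At z = 9.12: the r=9.5 sphere contributes a regular 8-gon of circumradius √(9.5²−0.38²) = 9.492 (area = (8/2)·9.492²·sin(360°/8) = 254.86 mm²); (rotated 60° about Z; rotation is an isometry so areas/perimeters/island counts are preserved). At z = 9.36: the r=9.5 sphere contributes a regular 8-gon of circumradius √(9.5²−0.14²) = 9.499 (area = (8/2)·9.499²·sin(360°/8) = 255.21 mm²); (rotated 60° about Z; rotation is an isometry so areas/perimeters/island counts are preserved). Checking containment: the cross-section at z = 9.36 is a subset of the cross-section at z = 9.12.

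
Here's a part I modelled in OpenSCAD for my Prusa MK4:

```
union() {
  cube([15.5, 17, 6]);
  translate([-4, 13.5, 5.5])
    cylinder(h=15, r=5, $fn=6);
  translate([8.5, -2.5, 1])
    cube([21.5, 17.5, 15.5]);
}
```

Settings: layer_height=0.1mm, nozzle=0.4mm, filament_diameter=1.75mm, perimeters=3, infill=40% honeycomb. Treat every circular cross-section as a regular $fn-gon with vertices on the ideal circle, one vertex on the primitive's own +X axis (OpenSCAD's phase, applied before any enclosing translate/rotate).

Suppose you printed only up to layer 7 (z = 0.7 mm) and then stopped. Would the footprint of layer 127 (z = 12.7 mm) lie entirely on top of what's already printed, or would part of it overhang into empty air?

part overhangs

Compare the two slices. At z = 0.7: the 15.5×17 cube contributes its full rectangle (area 263.50 mm²); the cylinder at (-4, 13.5) is not intersected at this z (z outside [5.5, 20.5]); the cube at (8.5, -2.5) is absent (z outside [1, 16.5]); Taking the union: only the 15.5×17 cube is present, so the union is just that shape — area = 263.50 mm². At z = 12.7: the cube is absent (z outside [0, 6]); the r=5 cylinder at (-4, 13.5) gives a regular 6-gon of circumradius 5 (constant along its height) (area = (6/2)·5.000²·sin(360°/6) = 64.95 mm²); the cube at (8.5, -2.5) is present — its section is the full 21.5×17.5 rectangle (area 376.25 mm²); Combining (union): the 2 present regions are separate (no shared area or edge), so areas and boundary lengths simply add and each stays a separate island — area = 441.20 mm². Checking containment: at z = 12.7 the cross-section extends beyond the z = 0.7 cross-section by about 334.47 mm².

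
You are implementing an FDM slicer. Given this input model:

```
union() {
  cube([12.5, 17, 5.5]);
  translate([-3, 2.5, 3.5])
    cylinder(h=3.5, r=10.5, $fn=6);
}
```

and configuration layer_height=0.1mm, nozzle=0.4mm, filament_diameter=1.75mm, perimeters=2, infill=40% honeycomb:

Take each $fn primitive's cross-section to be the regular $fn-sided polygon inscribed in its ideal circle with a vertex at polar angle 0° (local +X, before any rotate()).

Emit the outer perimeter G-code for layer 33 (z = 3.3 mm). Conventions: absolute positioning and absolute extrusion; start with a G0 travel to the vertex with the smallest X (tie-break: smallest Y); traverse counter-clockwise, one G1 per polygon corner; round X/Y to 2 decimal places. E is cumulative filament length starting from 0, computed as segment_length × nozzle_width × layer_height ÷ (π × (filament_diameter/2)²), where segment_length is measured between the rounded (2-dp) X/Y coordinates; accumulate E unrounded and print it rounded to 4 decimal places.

At z = 3.3 mm: the 12.5×17 cube contributes its full rectangle; the cylinder at (-3, 2.5) is absent (z outside [3.5, 7]); Taking the union: only the 12.5×17 cube is present, so the union is just that shape — 1 connected region. The outline is a single polygon with 4 vertices. Extrusion per mm of travel: 0.4 × 0.1 / (π × 0.875²) = 0.016630. Accumulating E over each segment gives final E = 0.9812.

G0 X0.00 Y0.00 Z3.30
G1 X12.50 Y0.00 E0.2079
G1 X12.50 Y17.00 E0.4906
G1 X0.00 Y17.00 E0.6985
G1 X0.00 Y0.00 E0.9812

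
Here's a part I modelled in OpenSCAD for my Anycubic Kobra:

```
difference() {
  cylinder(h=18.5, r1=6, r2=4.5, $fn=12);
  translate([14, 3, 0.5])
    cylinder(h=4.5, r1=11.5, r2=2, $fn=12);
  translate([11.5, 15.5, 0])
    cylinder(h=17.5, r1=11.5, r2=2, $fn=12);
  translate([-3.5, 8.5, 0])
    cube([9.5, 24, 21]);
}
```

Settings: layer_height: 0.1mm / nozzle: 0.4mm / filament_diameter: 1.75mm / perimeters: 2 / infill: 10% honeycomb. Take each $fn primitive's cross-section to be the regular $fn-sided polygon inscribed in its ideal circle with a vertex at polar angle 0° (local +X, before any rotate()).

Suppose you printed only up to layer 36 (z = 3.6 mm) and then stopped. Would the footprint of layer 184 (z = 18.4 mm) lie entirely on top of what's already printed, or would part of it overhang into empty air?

Compare the two slices. At z = 3.6: the cone: at t=0.195 of its height the radius interpolates to r₁+(r₂−r₁)t = 5.708, giving a regular 12-gon of that circumradius (area = (12/2)·5.708²·sin(360°/12) = 97.75 mm²); the cone at (14, 3) contributes a regular 12-gon of circumradius 4.956 (interpolated between r1=11.5 and r2=2 at t=0.689) (area = (12/2)·4.956²·sin(360°/12) = 73.67 mm²); the cone at (11.5, 15.5): at t=0.206 of its height the radius interpolates to r₁+(r₂−r₁)t = 9.546, giving a regular 12-gon of that circumradius (area = (12/2)·9.546²·sin(360°/12) = 273.36 mm²); the 9.5×24 cube at (-3.5, 8.5) contributes its full rectangle (area 228.00 mm²); Subtracting the remaining from the first: starting from the cone (97.75 mm²), the cone at (14, 3) misses the remaining region (no effect); the cone at (11.5, 15.5) misses the remaining region (no effect); the 9.5×24 cube at (-3.5, 8.5) misses the remaining region (no effect) — area = 97.75 mm². At z = 18.4: the cone contributes a regular 12-gon of circumradius 4.508 (interpolated between r1=6 and r2=4.5 at t=0.995) (area = (12/2)·4.508²·sin(360°/12) = 60.97 mm²); the cone at (14, 3) is not intersected at this z (z outside [0.5, 5]); the cone at (11.5, 15.5) does not reach this height (z outside [0, 17.5]); the cube at (-3.5, 8.5) (footprint 9.5×24) is included at this height (area 228.00 mm²); Taking the first minus the rest: starting from the cone (60.97 mm²), the 9.5×24 cube at (-3.5, 8.5) misses the remaining region (no effect) — area = 60.97 mm². Checking containment: the cross-section at z = 18.4 is a subset of the cross-section at z = 3.6.

entirely on top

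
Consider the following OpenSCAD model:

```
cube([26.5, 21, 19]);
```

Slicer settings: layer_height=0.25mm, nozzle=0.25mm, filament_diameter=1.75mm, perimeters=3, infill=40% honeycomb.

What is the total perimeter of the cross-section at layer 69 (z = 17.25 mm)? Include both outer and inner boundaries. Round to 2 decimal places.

At z = 17.25 mm: the cube (footprint 26.5×21) is included at this height (perimeter 95.00 mm). Overall, the cross-section is a single solid region. Total boundary length (outer) = 95.00 mm.

95.00 mm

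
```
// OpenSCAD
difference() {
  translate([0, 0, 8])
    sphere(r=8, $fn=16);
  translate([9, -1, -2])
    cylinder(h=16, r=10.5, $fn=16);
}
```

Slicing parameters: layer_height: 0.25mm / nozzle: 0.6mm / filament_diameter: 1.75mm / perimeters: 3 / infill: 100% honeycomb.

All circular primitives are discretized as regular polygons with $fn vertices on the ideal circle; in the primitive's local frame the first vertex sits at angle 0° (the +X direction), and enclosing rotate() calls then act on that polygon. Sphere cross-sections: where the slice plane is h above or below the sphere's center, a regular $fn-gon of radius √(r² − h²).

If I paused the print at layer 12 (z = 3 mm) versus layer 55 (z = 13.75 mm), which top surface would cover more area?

Layer 12 (z = 3): the sphere: section is a regular 16-gon, circumradius = √(r²−h²) = √(8²−5²) = 6.245 (area = (16/2)·6.245²·sin(360°/16) = 119.40 mm²); the r=10.5 cylinder at (9, -1) gives a regular 16-gon of circumradius 10.5 (constant along its height) (area = (16/2)·10.500²·sin(360°/16) = 337.53 mm²); Taking the first minus the rest: starting from the r=8 sphere (119.40 mm²), the r=10.5 cylinder at (9, -1) partially overlaps it — only the 67.87 mm² overlap (of its 337.53 mm²) is removed, clipping the outline — area = 51.53 mm². So its area = 51.53 mm². Layer 55 (z = 13.75): the r=8 sphere slices to a regular 16-gon of circumradius 5.562 (√(r²−h²) with h=5.75 from center) (area = (16/2)·5.562²·sin(360°/16) = 94.71 mm²); the r=10.5 cylinder at (9, -1) contributes a regular 16-gon of circumradius 10.5 (area = (16/2)·10.500²·sin(360°/16) = 337.53 mm²); After the difference (first − rest): starting from the r=8 sphere (94.71 mm²), the r=10.5 cylinder at (9, -1) partially overlaps it — only the 56.18 mm² overlap (of its 337.53 mm²) is removed, clipping the outline — area = 38.54 mm². So its area = 38.54 mm². Layer 12 is larger (51.53 vs 38.54 mm²).

layer 12 (z = 3 mm)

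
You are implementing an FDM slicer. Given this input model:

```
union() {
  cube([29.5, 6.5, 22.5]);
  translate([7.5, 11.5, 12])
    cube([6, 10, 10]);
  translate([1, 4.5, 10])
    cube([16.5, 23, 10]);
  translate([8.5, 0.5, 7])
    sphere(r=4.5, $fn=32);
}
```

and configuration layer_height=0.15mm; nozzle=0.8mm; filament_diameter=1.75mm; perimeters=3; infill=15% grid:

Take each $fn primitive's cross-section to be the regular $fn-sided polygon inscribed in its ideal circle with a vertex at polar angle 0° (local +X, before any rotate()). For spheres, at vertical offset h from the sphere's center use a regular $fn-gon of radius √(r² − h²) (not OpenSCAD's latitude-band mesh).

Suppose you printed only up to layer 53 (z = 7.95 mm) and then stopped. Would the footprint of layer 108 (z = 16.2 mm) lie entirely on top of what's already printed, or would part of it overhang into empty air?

part overhangs

Compare the two slices. At z = 7.95: the cube (footprint 29.5×6.5) is included at this height (area 191.75 mm²); the cube at (7.5, 11.5) does not reach this height (z outside [12, 22]); the cube at (1, 4.5) is absent (z outside [10, 20]); the r=4.5 sphere at (8.5, 0.5) slices to a regular 32-gon of circumradius 4.399 (√(r²−h²) with h=0.95 from center) (area = (32/2)·4.399²·sin(360°/32) = 60.39 mm²); Merging all regions: the regions partially overlap — summed areas 252.14 mm² minus the doubly-counted overlap 34.57 mm² gives 217.57 mm² — area = 217.57 mm². At z = 16.2: the cube (footprint 29.5×6.5) is included at this height (area 191.75 mm²); the cube at (7.5, 11.5) is present — its section is the full 6×10 rectangle (area 60.00 mm²); the 16.5×23 cube at (1, 4.5) contributes its full rectangle (area 379.50 mm²); the sphere at (8.5, 0.5) is not intersected at this z (|z−center|=9.200 > r=4.5); Merging all regions: the regions partially overlap — summed areas 631.25 mm² minus the doubly-counted overlap 93.00 mm² gives 538.25 mm² — area = 538.25 mm². Checking containment: at z = 16.2 the cross-section extends beyond the z = 7.95 cross-section by about 346.50 mm².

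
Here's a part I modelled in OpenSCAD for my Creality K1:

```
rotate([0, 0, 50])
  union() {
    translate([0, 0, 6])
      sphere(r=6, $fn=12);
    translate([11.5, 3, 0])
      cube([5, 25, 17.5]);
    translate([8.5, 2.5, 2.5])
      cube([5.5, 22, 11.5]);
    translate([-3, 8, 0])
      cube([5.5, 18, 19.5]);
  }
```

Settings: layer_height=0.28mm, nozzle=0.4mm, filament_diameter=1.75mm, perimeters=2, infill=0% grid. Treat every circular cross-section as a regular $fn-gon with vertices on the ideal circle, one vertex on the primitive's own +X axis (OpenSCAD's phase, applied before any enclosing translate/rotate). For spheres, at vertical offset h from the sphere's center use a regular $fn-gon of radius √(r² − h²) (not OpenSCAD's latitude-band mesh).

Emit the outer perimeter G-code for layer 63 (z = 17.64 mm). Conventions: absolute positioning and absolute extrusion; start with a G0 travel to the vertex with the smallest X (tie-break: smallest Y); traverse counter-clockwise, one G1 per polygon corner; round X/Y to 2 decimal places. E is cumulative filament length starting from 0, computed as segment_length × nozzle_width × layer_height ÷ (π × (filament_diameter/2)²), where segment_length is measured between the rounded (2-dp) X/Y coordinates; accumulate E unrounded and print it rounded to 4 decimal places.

At z = 17.64 mm: the sphere does not reach this height (|z−center|=11.640 > r=6); the cube at (11.5, 3) is not intersected at this z (z outside [0, 17.5]); the cube at (8.5, 2.5) does not reach this height (z outside [2.5, 14]); the 5.5×18 cube at (-3, 8) contributes its full rectangle; Taking the union: only the 5.5×18 cube at (-3, 8) is present, so the union is just that shape — 1 connected region; (whole slice rotated 50° about Z — lengths, areas and connectivity unchanged). The outline is a single polygon with 4 vertices. Extrusion per mm of travel: 0.4 × 0.28 / (π × 0.875²) = 0.046564. Accumulating E over each segment gives final E = 2.1894.

G0 X-21.85 Y14.41 Z17.64
G1 X-8.06 Y2.84 E0.8382
G1 X-4.52 Y7.06 E1.0947
G1 X-18.31 Y18.63 E1.9329
G1 X-21.85 Y14.41 E2.1894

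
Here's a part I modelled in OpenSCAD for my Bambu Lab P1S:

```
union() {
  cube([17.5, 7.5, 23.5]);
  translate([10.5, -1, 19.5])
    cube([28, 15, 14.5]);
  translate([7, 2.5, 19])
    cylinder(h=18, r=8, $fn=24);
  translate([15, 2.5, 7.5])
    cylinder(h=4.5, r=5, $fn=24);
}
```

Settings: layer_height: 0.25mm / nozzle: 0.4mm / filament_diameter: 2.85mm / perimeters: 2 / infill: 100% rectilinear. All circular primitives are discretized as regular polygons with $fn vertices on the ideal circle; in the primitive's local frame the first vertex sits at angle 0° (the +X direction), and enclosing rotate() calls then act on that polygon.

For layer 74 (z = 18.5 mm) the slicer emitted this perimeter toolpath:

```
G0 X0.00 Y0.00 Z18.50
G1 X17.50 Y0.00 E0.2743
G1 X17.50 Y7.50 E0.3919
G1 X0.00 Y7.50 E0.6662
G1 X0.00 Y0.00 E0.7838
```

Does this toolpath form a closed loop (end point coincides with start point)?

yes

Start point (G0): (0.00, 0.00). End point (last G1): the path returns to the start — closed.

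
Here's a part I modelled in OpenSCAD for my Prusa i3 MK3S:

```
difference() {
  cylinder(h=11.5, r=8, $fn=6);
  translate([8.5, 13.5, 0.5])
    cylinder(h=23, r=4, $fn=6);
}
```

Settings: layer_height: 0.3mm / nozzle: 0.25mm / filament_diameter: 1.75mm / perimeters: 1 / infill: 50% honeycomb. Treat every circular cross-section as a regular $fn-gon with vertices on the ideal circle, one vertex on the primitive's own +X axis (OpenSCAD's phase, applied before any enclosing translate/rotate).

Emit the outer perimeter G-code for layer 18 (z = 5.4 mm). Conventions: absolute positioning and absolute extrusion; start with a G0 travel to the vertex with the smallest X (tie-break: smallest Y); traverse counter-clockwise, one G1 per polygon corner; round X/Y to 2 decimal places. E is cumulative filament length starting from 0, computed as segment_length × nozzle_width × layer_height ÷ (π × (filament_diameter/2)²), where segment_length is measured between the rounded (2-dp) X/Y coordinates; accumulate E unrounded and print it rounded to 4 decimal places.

At z = 5.4 mm: the r=8 cylinder contributes a regular 6-gon of circumradius 8; the r=4 cylinder at (8.5, 13.5) gives a regular 6-gon of circumradius 4 (constant along its height); Taking the first minus the rest: starting from the r=8 cylinder, the r=4 cylinder at (8.5, 13.5) misses the remaining region (no effect) — 1 connected region. The outline is a single polygon with 6 vertices. Extrusion per mm of travel: 0.25 × 0.3 / (π × 0.875²) = 0.031181. Accumulating E over each segment gives final E = 1.4969.

G0 X-8.00 Y0.00 Z5.40
G1 X-4.00 Y-6.93 E0.2495
G1 X4.00 Y-6.93 E0.4990
G1 X8.00 Y0.00 E0.7485
G1 X4.00 Y6.93 E0.9979
G1 X-4.00 Y6.93 E1.2474
G1 X-8.00 Y0.00 E1.4969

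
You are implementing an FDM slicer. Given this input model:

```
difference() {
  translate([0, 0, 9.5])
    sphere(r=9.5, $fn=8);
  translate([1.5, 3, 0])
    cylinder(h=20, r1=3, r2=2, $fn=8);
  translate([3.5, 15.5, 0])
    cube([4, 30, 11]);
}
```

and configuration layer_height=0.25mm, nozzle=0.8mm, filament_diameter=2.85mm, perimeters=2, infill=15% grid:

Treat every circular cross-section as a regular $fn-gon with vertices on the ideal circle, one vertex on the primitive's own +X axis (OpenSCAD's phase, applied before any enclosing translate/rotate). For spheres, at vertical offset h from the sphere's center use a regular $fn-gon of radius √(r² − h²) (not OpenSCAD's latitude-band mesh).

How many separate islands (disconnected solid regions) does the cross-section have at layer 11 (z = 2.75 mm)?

1

At z = 2.75 mm: the r=9.5 sphere contributes a regular 8-gon of circumradius √(9.5²−6.75²) = 6.685; the cone at (1.5, 3) (r1=3→r2=2) has section circumradius 2.862 here — a regular 8-gon; the cube at (3.5, 15.5) is present — its section is the full 4×30 rectangle; Taking the first minus the rest: starting from the r=9.5 sphere, the cone at (1.5, 3) lies wholly inside it (removes its full 23.18 mm² and its 17.53 mm outline becomes a hole wall); the 4×30 cube at (3.5, 15.5) misses the remaining region (no effect) — 1 connected region with 1 hole. Overall, the cross-section is one region with 1 hole. Island count = 1.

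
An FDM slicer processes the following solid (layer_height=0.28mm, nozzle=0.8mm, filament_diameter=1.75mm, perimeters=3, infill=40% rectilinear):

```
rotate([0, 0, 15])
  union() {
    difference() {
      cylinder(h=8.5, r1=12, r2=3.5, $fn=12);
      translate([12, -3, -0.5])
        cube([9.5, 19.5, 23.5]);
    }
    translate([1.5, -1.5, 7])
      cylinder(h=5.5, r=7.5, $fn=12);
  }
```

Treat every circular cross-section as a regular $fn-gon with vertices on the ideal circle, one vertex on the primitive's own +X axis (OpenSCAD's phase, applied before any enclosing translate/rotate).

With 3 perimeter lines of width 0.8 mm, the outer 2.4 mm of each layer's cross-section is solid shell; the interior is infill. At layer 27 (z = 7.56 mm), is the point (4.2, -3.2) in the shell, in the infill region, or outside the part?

At z = 7.56 mm: the cone (r1=12→r2=3.5) has section circumradius 4.440 here — a regular 12-gon; the cube at (12, -3) is present — its section is the full 9.5×19.5 rectangle; After the difference (first − rest): starting from the cone, the 9.5×19.5 cube at (12, -3) misses the remaining region (no effect) — 1 connected region; the r=7.5 cylinder at (1.5, -1.5) gives a regular 12-gon of circumradius 7.5 (constant along its height); Combining (union): the result so far lies entirely inside the r=7.5 cylinder at (1.5, -1.5), so the union is just the r=7.5 cylinder at (1.5, -1.5) — 1 connected region; (whole slice rotated 15° about Z — lengths, areas and connectivity unchanged). Overall, the cross-section is a single solid region. Undo the 15° rotation: the query point maps to (3.229, -4.178) in the un-rotated model frame. The nearest boundary edge runs (8.00, -5.25)→(5.25, -8.00); distance from the point to it = 4.13 mm. The point is inside the cross-section and 4.13 mm from the nearest boundary — more than the 2.4 mm shell width (3 × 0.8), so it's in the infill interior.

infill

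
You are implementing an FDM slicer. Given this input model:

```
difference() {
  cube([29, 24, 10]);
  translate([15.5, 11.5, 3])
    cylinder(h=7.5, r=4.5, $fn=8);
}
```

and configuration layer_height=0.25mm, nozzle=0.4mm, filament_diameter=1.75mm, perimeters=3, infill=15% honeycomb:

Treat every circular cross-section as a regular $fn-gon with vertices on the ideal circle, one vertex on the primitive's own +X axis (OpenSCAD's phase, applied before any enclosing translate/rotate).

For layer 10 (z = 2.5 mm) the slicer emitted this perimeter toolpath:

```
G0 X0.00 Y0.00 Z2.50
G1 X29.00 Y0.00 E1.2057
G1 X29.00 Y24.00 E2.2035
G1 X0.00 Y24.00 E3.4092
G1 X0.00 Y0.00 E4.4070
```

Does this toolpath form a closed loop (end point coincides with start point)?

Start point (G0): (0.00, 0.00). End point (last G1): the path returns to the start — closed.

yes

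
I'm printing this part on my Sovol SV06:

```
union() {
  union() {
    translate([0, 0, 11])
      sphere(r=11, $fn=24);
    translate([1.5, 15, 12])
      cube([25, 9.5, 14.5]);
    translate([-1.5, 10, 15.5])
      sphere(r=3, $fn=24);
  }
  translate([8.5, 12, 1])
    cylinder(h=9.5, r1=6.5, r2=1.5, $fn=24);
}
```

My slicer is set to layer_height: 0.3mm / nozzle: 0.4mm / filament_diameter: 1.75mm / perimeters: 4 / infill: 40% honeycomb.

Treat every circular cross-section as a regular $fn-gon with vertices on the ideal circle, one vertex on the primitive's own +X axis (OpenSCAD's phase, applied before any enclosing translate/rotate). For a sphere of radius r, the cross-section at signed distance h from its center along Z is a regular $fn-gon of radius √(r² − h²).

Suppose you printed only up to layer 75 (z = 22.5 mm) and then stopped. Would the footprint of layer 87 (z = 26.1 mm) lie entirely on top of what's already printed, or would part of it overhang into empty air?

entirely on top

Compare the two slices. At z = 22.5: the sphere is absent (|z−center|=11.500 > r=11); the cube at (1.5, 15) (footprint 25×9.5) is included at this height (area 237.50 mm²); the sphere at (-1.5, 10) is not intersected at this z (|z−center|=7.000 > r=3); Taking the union: only the 25×9.5 cube at (1.5, 15) is present, so the union is just that shape — area = 237.50 mm²; the cone at (8.5, 12) does not reach this height (z outside [1, 10.5]); Combining (union): only that combined region is present, so the union is just that shape — area = 237.50 mm². At z = 26.1: the sphere is absent (|z−center|=15.100 > r=11); the cube at (1.5, 15) is present — its section is the full 25×9.5 rectangle (area 237.50 mm²); the sphere at (-1.5, 10) is absent (|z−center|=10.600 > r=3); Taking the union: only the 25×9.5 cube at (1.5, 15) is present, so the union is just that shape — area = 237.50 mm²; the cone at (8.5, 12) does not reach this height (z outside [1, 10.5]); Combining (union): only that combined region is present, so the union is just that shape — area = 237.50 mm². Checking containment: the cross-section at z = 26.1 is a subset of the cross-section at z = 22.5.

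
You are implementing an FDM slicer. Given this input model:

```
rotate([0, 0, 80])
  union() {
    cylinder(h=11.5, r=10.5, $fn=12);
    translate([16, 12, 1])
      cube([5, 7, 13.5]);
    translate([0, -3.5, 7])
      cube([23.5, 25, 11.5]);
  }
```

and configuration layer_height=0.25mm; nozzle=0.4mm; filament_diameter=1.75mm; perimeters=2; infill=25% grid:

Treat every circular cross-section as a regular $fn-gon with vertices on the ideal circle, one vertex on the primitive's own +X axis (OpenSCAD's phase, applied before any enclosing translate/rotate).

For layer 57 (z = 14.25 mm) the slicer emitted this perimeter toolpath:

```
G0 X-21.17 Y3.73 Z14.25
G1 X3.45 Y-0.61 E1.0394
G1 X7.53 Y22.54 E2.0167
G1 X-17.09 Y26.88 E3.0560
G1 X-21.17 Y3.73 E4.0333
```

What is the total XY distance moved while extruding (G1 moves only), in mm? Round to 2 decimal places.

Sum the Euclidean lengths of each G1 segment: total = 97.01 mm.

97.01 mm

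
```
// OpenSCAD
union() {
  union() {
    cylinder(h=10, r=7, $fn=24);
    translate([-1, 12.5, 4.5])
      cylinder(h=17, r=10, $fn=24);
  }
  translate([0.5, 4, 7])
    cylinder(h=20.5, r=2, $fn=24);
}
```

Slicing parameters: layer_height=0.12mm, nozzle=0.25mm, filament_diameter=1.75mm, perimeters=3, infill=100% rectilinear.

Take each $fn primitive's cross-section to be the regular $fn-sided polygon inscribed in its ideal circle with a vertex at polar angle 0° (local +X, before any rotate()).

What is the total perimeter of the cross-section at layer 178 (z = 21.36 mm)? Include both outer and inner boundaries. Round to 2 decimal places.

63.15 mm

At z = 21.36 mm: the cylinder is not intersected at this z (z outside [0, 10]); the r=10 cylinder at (-1, 12.5) gives a regular 24-gon of circumradius 10 (constant along its height) (perimeter = 2·24·10.000·sin(180°/24) = 62.65 mm); Taking the union: only the r=10 cylinder at (-1, 12.5) is present, so the union is just that shape — boundary = 62.65 mm; the cylinder at (0.5, 4): section is a regular 24-gon, circumradius r=2 (perimeter = 2·24·2.000·sin(180°/24) = 12.53 mm); Taking the union: the regions partially overlap (shared area 10.90 mm²), so the edge portions inside another operand are dropped and the merged outline is re-measured after clipping — boundary = 63.15 mm. Overall, the cross-section is a single solid region. Total boundary length (outer) = 63.15 mm.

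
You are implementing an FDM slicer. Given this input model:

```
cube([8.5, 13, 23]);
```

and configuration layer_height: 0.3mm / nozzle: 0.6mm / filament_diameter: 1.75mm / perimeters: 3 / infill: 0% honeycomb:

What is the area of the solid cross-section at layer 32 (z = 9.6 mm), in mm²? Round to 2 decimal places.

At z = 9.6 mm: the 8.5×13 cube contributes its full rectangle (area 110.50 mm²). Overall, the cross-section is a single solid region. Net area = 110.50 mm².

110.50 mm²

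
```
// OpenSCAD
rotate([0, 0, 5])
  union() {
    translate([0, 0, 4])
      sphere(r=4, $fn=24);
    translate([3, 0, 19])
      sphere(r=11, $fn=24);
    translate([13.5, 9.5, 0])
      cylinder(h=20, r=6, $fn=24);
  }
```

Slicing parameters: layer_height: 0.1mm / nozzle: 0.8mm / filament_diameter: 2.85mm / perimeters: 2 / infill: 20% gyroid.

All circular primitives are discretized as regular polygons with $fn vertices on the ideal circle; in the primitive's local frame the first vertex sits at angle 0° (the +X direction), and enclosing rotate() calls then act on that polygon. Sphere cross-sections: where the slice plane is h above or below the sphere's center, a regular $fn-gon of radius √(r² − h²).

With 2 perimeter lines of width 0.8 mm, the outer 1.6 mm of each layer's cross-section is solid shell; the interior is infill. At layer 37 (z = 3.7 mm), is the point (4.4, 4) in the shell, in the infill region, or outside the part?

outside

At z = 3.7 mm: the r=4 sphere slices to a regular 24-gon of circumradius 3.989 (√(r²−h²) with h=0.3 from center); the sphere at (3, 0) is not intersected at this z (|z−center|=15.300 > r=11); the r=6 cylinder at (13.5, 9.5) contributes a regular 24-gon of circumradius 6; Combining (union): the 2 present regions are separate (no shared area or edge), so areas and boundary lengths simply add and each stays a separate island — 2 connected regions; (whole slice rotated 5° about Z — lengths, areas and connectivity unchanged). Overall, the cross-section has 2 separate islands. Undo the 5° rotation: the query point maps to (4.732, 3.601) in the un-rotated model frame. The nearest boundary edge runs (2.82, 2.82)→(3.45, 1.99); distance from the point to it = 1.99 mm. The point is not inside any of the regions above, so it lies outside the cross-section (1.99 mm from the nearest boundary).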